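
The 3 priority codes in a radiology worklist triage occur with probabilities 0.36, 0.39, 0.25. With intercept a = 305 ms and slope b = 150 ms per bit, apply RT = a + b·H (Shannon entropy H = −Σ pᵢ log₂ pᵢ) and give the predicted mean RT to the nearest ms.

539 ms

Entropy contributions −pᵢ log₂ pᵢ: 0.5306, 0.5298, 0.5000; sum H = 1.5604 bits.
RT = a + bH = 305 + 150·1.5604 = 539.06 ms.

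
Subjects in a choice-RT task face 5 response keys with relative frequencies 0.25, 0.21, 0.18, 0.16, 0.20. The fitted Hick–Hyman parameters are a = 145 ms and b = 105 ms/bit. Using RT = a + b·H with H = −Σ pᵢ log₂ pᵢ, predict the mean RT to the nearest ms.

387 ms

Entropy contributions −pᵢ log₂ pᵢ: 0.5000, 0.4728, 0.4453, 0.4230, 0.4644; sum H = 2.3055 bits.
RT = a + bH = 145 + 105·2.3055 = 387.08 ms.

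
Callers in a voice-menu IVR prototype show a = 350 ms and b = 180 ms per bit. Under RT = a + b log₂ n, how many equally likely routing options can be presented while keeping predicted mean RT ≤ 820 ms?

Information budget: (820 − 350)/180 = 2.6111 bits, so n ≤ 2^2.6111 = 6.110 → at most 6.

6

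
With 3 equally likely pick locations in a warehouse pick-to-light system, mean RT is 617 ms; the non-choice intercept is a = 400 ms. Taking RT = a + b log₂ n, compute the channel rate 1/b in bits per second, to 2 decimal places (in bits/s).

7.30 bits/s

b = (617 − 400)/log₂ 3 = 217/1.5850 = 136.912 ms per bit = 0.13691 s/bit; the reciprocal is 7.304 bits/s.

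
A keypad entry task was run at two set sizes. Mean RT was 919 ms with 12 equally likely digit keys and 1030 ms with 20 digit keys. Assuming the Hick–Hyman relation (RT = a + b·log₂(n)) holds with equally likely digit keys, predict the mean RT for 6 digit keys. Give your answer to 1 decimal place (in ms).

768.4 ms

RT is linear in log₂ n, so two points fix the line:
  b = (1030 − 919) / (log₂ 20 − log₂ 12) = 111 / (4.3219 − 3.5850) = 150.618 ms/bit
  a = 919 − 150.618 × 3.5850 = 379.041 ms
Then RT(6) = 379.041 + 150.618 × log₂ 6 = 379.041 + 150.618 × 2.5850 ≈ 768.382 ms.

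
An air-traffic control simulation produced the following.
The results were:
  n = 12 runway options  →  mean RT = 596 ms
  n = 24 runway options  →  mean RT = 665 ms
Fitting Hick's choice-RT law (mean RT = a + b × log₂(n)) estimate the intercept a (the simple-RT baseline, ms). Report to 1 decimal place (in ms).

348.6 ms

The slope on a log₂ axis is (665 − 596) / (4.5850 − 3.5850) = 69.000 ms/bit.
a = RT₁ − b·log₂ n₁ = 596 − 69.000 × 3.5850 = 348.638 ms.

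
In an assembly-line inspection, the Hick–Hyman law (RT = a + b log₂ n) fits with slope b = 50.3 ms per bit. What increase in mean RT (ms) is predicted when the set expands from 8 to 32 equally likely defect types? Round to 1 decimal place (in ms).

ΔRT = (a + b log₂ n₂) − (a + b log₂ n₁) = b·(log₂ n₂ − log₂ n₁).
log₂(32) − log₂(8) = log₂(32/8) = log₂(4) = 2.
ΔRT = 50.3 × 2.0000 = 100.600 ms.

100.6 ms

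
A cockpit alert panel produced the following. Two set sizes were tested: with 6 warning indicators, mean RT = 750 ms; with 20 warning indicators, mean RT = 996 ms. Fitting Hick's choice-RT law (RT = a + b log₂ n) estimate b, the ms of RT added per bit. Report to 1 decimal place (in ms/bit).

141.6 ms/bit

b = (RT₂ − RT₁)/(log₂ n₂ − log₂ n₁) = (996 − 750)/(4.3219 − 2.5850) = 141.626 ms/bit.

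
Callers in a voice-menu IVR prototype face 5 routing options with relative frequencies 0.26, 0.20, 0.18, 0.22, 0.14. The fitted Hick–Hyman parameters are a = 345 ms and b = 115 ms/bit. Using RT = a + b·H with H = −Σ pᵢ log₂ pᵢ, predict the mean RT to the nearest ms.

Entropy contributions −pᵢ log₂ pᵢ: 0.5053, 0.4644, 0.4453, 0.4806, 0.3971; sum H = 2.2927 bits.
RT = a + bH = 345 + 115·2.2927 = 608.66 ms.

609 ms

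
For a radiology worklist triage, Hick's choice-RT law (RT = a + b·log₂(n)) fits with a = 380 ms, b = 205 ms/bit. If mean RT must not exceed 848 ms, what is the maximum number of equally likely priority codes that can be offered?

4

Set 380 + 205·log₂ n ≤ 848 → log₂ n ≤ (848 − 380)/205 = 2.2829.
So n ≤ 2^2.2829 = 4.867; the largest integer n is 4.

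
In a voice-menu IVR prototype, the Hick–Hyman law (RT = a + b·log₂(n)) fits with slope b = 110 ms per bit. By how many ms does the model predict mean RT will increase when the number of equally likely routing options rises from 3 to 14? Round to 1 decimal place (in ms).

244.5 ms

Only the slope matters, since a is common to both: ΔRT = b·log₂(n₂/n₁).
log₂(14) − log₂(3) = 3.8074 − 1.5850 = 2.2224.
ΔRT = 110 × 2.2224 = 244.463 ms.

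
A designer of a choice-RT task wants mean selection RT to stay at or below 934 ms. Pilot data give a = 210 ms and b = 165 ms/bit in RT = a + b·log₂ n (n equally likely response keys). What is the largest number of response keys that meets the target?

20

Information budget: (934 − 210)/165 = 4.3879 bits, so n ≤ 2^4.3879 = 20.935 → at most 20.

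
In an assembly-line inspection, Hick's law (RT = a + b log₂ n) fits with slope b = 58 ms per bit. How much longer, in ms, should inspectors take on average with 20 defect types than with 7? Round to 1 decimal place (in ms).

87.8 ms

Only the slope matters, since a is common to both: ΔRT = b·log₂(n₂/n₁).
log₂(20) − log₂(7) = 4.3219 − 2.8074 = 1.5146.
ΔRT = 58 × 1.5146 = 87.845 ms.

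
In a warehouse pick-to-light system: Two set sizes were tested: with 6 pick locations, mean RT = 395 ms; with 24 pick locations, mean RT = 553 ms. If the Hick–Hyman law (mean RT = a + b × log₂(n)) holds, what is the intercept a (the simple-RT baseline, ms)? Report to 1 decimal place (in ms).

The slope on a log₂ axis is (553 − 395) / (4.5850 − 2.5850) = 79.000 ms/bit.
a = RT₁ − b·log₂ n₁ = 395 − 79.000 × 2.5850 = 190.788 ms.

190.8 ms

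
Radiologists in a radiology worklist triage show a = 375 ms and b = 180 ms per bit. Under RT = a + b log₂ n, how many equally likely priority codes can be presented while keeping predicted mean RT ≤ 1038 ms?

180·log₂ n ≤ 1038 − 375 = 663, giving log₂ n ≤ 3.6833 and n ≤ 12.847. The largest whole number is 12.

12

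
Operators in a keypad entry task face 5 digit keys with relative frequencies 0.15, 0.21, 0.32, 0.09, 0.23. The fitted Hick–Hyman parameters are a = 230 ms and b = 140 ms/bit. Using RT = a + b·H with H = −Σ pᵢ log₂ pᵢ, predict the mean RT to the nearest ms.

H = 0.15·log₂(1/0.15) + 0.21·log₂(1/0.21) + 0.32·log₂(1/0.32) + 0.09·log₂(1/0.09) + 0.23·log₂(1/0.23) = 2.2097 bits.
RT = 230 + 140 × 2.2097 = 539.36 ms.

539 ms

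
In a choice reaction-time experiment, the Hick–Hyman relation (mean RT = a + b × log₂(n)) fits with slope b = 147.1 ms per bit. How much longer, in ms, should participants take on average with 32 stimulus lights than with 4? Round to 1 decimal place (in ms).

441.3 ms

ΔRT = (a + b log₂ n₂) − (a + b log₂ n₁) = b·(log₂ n₂ − log₂ n₁).
log₂(32) − log₂(4) = log₂(32/4) = log₂(8) = 3.
ΔRT = 147.1 × 3.0000 = 441.300 ms.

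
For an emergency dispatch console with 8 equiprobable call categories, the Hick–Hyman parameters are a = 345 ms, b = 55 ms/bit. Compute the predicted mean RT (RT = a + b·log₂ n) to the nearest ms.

510 ms

log₂(8) = 3 bits, so RT = 345 + 55 × 3 ≈ 510.000 ms.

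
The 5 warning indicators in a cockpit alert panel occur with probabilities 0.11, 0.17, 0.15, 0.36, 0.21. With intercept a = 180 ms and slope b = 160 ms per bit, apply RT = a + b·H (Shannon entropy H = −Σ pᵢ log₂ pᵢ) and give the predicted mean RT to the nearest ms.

532 ms

Entropy contributions −pᵢ log₂ pᵢ: 0.3503, 0.4346, 0.4105, 0.5306, 0.4728; sum H = 2.1989 bits.
RT = a + bH = 180 + 160·2.1989 = 531.82 ms.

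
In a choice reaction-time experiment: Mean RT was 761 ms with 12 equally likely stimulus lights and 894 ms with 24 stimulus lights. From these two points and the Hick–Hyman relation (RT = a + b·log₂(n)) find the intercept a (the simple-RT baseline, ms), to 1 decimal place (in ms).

Slope: b = (894 − 761) / (log₂ 24 − log₂ 12) = 133/1.0000 = 133.000 ms/bit.
Intercept: a = 761 − 133.000·log₂(12) = 284.200 ms.

284.2 ms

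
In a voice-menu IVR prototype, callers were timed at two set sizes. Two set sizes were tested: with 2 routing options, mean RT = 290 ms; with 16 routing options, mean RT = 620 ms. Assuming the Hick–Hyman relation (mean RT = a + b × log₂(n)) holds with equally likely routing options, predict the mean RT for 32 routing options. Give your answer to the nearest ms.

730 ms

With log₂ n on the abscissa the relation is linear; from the two conditions:
  b = (620 − 290) / (log₂ 16 − log₂ 2) = 330 / (4 − 1) = 110 ms/bit
  a = 290 − 110 × 1 = 180 ms
Then RT(32) = 180 + 110 × log₂ 32 = 180 + 110 × 5 ≈ 730.000 ms.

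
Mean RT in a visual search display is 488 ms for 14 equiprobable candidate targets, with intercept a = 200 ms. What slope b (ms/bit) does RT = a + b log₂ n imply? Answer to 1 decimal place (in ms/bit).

75.6 ms/bit

log₂(14) = 3.8074 bits.
b = (RT − a)/log₂ n = (488 − 200) / 3.8074 = 75.643 ms/bit.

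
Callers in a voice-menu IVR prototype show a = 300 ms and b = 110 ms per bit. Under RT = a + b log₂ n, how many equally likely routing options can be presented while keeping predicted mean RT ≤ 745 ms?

Set 300 + 110·log₂ n ≤ 745 → log₂ n ≤ (745 − 300)/110 = 4.0455.
So n ≤ 2^4.0455 = 16.512; the largest integer n is 16.

16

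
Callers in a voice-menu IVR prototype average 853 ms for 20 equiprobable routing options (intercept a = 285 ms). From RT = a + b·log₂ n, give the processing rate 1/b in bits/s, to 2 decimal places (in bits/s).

7.61 bits/s

Choice component = 853 − 285 = 568 ms over log₂(20) = 4.3219 bits.
b = 568 / 4.3219 = 131.423 ms/bit, so 1/b = 7.609 bits/s.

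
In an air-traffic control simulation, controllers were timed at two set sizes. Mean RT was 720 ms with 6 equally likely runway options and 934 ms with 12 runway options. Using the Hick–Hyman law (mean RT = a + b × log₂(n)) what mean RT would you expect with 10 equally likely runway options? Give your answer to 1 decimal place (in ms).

With log₂ n on the abscissa the relation is linear; from the two conditions:
  b = (934 − 720) / (log₂ 12 − log₂ 6) = 214 / (3.5850 − 2.5850) = 214.000 ms/bit
  a = 720 − 214.000 × 2.5850 = 166.818 ms
Then RT(10) = 166.818 + 214.000 × log₂ 10 = 166.818 + 214.000 × 3.3219 ≈ 877.711 ms.

877.7 ms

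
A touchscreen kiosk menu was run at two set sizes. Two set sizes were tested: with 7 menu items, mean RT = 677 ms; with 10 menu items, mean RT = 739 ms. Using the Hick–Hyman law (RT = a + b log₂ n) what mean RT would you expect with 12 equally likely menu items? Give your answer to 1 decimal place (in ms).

With log₂ n on the abscissa the relation is linear; from the two conditions:
  b = (739 − 677) / (log₂ 10 − log₂ 7) = 62 / (3.3219 − 2.8074) = 120.488 ms/bit
  a = 677 − 120.488 × 2.8074 = 338.747 ms
Then RT(12) = 338.747 + 120.488 × log₂ 12 = 338.747 + 120.488 × 3.5850 ≈ 770.693 ms.

770.7 ms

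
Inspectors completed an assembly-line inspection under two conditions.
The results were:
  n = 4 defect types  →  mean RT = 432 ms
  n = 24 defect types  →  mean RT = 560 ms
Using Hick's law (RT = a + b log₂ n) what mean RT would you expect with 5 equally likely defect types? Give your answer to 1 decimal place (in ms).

With log₂ n on the abscissa the relation is linear; from the two conditions:
  b = (560 − 432) / (log₂ 24 − log₂ 4) = 128 / (4.5850 − 2) = 49.517 ms/bit
  a = 432 − 49.517 × 2 = 332.966 ms
Then RT(5) = 332.966 + 49.517 × log₂ 5 = 332.966 + 49.517 × 2.3219 ≈ 447.941 ms.

447.9 ms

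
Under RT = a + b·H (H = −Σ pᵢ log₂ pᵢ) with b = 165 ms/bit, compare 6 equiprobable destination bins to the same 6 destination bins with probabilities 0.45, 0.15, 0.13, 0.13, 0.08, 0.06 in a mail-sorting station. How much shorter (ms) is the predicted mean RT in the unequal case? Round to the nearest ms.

The RT saving is b·ΔH. Equiprobable H₀ = log₂(6) = 2.5850 bits; with the given probabilities H = 2.2293 bits.
b·(H₀ − H) = 165 × (2.5850 − 2.2293) = 58.69 ms.

59 ms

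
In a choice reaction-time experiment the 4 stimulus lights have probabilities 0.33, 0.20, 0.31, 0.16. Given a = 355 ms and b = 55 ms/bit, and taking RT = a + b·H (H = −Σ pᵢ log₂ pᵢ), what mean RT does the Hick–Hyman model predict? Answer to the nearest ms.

H = 0.33·log₂(1/0.33) + 0.20·log₂(1/0.20) + 0.31·log₂(1/0.31) + 0.16·log₂(1/0.16) = 1.9390 bits.
RT = 355 + 55 × 1.9390 = 461.65 ms.

462 ms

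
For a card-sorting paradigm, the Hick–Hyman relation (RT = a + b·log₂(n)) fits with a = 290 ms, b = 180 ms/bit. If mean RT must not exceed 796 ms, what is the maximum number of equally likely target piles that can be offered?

Information budget: (796 − 290)/180 = 2.8111 bits, so n ≤ 2^2.8111 = 7.018 → at most 7.

7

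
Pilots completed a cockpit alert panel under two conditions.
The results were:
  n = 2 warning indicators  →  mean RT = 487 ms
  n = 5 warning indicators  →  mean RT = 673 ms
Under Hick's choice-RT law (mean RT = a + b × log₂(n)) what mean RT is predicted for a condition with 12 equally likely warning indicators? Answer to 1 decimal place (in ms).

850.7 ms

With log₂ n on the abscissa the relation is linear; from the two conditions:
  b = (673 − 487) / (log₂ 5 − log₂ 2) = 186 / (2.3219 − 1) = 140.704 ms/bit
  a = 487 − 140.704 × 1 = 346.296 ms
Then RT(12) = 346.296 + 140.704 × log₂ 12 = 346.296 + 140.704 × 3.5850 ≈ 850.713 ms.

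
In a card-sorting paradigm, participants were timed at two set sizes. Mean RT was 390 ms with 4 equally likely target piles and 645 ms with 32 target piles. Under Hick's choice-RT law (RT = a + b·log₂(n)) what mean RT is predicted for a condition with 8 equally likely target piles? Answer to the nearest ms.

475 ms

Fit slope and intercept:
  b = (645 − 390) / (log₂ 32 − log₂ 4) = 255 / (5 − 2) = 85 ms/bit
  a = 390 − 85 × 2 = 220 ms
Then RT(8) = 220 + 85 × log₂ 8 = 220 + 85 × 3 ≈ 475.000 ms.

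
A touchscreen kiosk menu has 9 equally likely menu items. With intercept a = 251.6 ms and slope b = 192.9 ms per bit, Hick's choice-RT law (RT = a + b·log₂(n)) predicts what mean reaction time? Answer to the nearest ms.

log₂(9) = 3.1699 bits, so RT = 251.6 + 192.9 × 3.1699 ≈ 863.079 ms.

863 ms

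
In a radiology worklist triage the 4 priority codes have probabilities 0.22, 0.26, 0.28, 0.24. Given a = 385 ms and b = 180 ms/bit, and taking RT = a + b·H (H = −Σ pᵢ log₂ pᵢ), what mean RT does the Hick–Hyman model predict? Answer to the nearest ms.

744 ms

Entropy contributions −pᵢ log₂ pᵢ: 0.4806, 0.5053, 0.5142, 0.4941; sum H = 1.9942 bits.
RT = a + bH = 385 + 180·1.9942 = 743.96 ms.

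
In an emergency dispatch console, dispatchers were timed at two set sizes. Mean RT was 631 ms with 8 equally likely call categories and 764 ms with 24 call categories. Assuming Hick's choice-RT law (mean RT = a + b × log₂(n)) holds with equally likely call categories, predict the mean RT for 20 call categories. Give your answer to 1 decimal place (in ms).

741.9 ms

With log₂ n on the abscissa the relation is linear; from the two conditions:
  b = (764 − 631) / (log₂ 24 − log₂ 8) = 133 / (4.5850 − 3) = 83.914 ms/bit
  a = 631 − 83.914 × 3 = 379.259 ms
Then RT(20) = 379.259 + 83.914 × log₂ 20 = 379.259 + 83.914 × 4.3219 ≈ 741.928 ms.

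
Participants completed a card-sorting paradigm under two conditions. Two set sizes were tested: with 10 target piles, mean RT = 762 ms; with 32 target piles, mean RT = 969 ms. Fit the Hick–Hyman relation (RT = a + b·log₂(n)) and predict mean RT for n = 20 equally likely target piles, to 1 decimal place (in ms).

885.4 ms

RT is linear in log₂ n, so two points fix the line:
  b = (969 − 762) / (log₂ 32 − log₂ 10) = 207 / (5 − 3.3219) = 123.356 ms/bit
  a = 762 − 123.356 × 3.3219 = 352.221 ms
Then RT(20) = 352.221 + 123.356 × log₂ 20 = 352.221 + 123.356 × 4.3219 ≈ 885.356 ms.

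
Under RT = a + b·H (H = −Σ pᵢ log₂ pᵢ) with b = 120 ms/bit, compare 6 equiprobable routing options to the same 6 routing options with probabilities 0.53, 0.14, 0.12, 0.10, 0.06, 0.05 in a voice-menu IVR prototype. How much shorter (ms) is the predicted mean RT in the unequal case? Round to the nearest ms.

Equiprobable entropy H₀ = log₂ 6 = 2.5850 bits.
Skewed entropy H = −Σ pᵢ log₂ pᵢ = 2.0414 bits.
ΔRT = b·(H₀ − H) = 120 × 0.5435 = 65.22 ms.

65 ms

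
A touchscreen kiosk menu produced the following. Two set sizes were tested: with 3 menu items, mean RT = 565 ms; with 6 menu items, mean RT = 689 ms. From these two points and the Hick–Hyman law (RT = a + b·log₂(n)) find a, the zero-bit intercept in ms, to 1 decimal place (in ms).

368.5 ms

b = (RT₂ − RT₁)/(log₂ n₂ − log₂ n₁) = (689 − 565)/(2.5850 − 1.5850) = 124.000 ms/bit.
a = RT₁ − b·log₂ n₁ = 565 − 124.000 × 1.5850 = 368.465 ms.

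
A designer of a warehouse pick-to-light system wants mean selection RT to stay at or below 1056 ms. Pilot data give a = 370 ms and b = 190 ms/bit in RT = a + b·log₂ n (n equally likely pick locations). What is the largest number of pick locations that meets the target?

12

Information budget: (1056 − 370)/190 = 3.6105 bits, so n ≤ 2^3.6105 = 12.215 → at most 12.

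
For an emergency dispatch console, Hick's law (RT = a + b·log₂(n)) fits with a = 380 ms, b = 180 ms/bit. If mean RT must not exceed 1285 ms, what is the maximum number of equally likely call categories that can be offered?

Set 380 + 180·log₂ n ≤ 1285 → log₂ n ≤ (1285 − 380)/180 = 5.0278.
So n ≤ 2^5.0278 = 32.622; the largest integer n is 32.

32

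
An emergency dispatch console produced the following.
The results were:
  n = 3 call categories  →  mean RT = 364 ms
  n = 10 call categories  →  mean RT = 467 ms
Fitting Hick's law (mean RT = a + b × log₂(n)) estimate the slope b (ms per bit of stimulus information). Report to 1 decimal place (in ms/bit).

Slope: b = (467 − 364) / (log₂ 10 − log₂ 3) = 103/1.7370 = 59.299 ms/bit.

59.3 ms/bit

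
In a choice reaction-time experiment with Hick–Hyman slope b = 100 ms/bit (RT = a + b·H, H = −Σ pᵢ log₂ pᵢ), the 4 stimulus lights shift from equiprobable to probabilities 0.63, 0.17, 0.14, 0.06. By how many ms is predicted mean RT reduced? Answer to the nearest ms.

Equiprobable entropy H₀ = log₂ 4 = 2.0000 bits.
Skewed entropy H = −Σ pᵢ log₂ pᵢ = 1.4952 bits.
ΔRT = b·(H₀ − H) = 100 × 0.5048 = 50.48 ms.

50 ms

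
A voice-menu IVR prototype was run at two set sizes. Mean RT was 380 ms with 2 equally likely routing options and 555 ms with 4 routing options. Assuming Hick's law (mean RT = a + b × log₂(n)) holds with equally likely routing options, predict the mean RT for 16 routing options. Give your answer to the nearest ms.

With log₂ n on the abscissa the relation is linear; from the two conditions:
  b = (555 − 380) / (log₂ 4 − log₂ 2) = 175 / (2 − 1) = 175 ms/bit
  a = 380 − 175 × 1 = 205 ms
Then RT(16) = 205 + 175 × log₂ 16 = 205 + 175 × 4 ≈ 905.000 ms.

905 ms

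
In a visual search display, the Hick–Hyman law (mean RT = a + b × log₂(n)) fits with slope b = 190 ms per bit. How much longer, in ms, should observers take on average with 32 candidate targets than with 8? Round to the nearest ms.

380 ms

Only the slope matters, since a is common to both: ΔRT = b·log₂(n₂/n₁).
log₂(32) − log₂(8) = log₂(32/8) = log₂(4) = 2.
ΔRT = 190 × 2.0000 = 380.000 ms.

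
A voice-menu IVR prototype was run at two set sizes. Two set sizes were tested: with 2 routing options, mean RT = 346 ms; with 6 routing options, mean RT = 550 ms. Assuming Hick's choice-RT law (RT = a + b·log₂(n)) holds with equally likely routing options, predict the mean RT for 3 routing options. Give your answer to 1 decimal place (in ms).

421.3 ms

With log₂ n on the abscissa the relation is linear; from the two conditions:
  b = (550 − 346) / (log₂ 6 − log₂ 2) = 204 / (2.5850 − 1) = 128.710 ms/bit
  a = 346 − 128.710 × 1 = 217.290 ms
Then RT(3) = 217.290 + 128.710 × log₂ 3 = 217.290 + 128.710 × 1.5850 ≈ 421.290 ms.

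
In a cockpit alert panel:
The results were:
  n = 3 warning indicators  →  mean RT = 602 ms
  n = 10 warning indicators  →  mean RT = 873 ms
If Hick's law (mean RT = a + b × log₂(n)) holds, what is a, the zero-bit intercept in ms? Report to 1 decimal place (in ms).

Slope: b = (873 − 602) / (log₂ 10 − log₂ 3) = 271/1.7370 = 156.019 ms/bit.
a = RT₁ − b·log₂ n₁ = 602 − 156.019 × 1.5850 = 354.715 ms.

354.7 ms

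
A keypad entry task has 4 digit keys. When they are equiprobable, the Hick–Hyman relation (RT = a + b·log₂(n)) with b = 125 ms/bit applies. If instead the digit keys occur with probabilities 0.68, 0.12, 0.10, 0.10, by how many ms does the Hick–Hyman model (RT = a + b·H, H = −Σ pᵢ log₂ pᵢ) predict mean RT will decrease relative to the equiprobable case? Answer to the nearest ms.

The RT saving is b·ΔH. Equiprobable H₀ = log₂(4) = 2.0000 bits; with the given probabilities H = 1.4098 bits.
b·(H₀ − H) = 125 × (2.0000 − 1.4098) = 73.77 ms.

74 ms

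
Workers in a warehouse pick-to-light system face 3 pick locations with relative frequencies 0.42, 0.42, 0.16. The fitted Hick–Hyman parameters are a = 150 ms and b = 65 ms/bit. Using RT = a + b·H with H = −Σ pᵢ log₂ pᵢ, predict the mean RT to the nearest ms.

H = 0.42·log₂(1/0.42) + 0.42·log₂(1/0.42) + 0.16·log₂(1/0.16) = 1.4743 bits.
RT = 150 + 65 × 1.4743 = 245.83 ms.

246 ms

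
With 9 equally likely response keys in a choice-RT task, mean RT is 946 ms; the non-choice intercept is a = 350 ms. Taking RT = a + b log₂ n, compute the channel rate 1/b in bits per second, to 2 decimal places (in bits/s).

Choice component = 946 − 350 = 596 ms over log₂(9) = 3.1699 bits.
b = 596 / 3.1699 = 188.017 ms/bit, so 1/b = 5.319 bits/s.

5.32 bits/s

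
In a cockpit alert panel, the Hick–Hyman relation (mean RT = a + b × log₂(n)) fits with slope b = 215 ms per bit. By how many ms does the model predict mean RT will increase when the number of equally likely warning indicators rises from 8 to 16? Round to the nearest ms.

ΔRT = (a + b log₂ n₂) − (a + b log₂ n₁) = b·(log₂ n₂ − log₂ n₁).
log₂(16) − log₂(8) = log₂(16/8) = log₂(2) = 1.
ΔRT = 215 × 1.0000 = 215.000 ms.

215 ms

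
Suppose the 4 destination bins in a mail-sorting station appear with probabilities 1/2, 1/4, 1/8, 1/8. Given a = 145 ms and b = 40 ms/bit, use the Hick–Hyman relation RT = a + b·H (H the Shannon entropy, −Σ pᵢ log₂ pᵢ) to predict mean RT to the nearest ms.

H = −Σ pᵢ log₂ pᵢ = 0.5·1 + 0.25·2 + 0.125·3 + 0.125·3 = 1.750 bits.
RT = 145 + 40 × 1.750 = 215.00 ms.

215 ms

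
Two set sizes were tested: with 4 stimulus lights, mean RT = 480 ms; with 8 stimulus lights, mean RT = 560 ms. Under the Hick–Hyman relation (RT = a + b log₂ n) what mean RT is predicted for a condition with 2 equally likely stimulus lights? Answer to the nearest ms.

400 ms

Fit slope and intercept:
  b = (560 − 480) / (log₂ 8 − log₂ 4) = 80 / (3 − 2) = 80 ms/bit
  a = 480 − 80 × 2 = 320 ms
Then RT(2) = 320 + 80 × log₂ 2 = 320 + 80 × 1 ≈ 400.000 ms.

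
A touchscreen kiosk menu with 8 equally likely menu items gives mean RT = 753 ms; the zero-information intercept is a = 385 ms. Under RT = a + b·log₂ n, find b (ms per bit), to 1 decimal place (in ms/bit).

122.7 ms/bit

log₂(8) = 3 bits.
b = (RT − a)/log₂ n = (753 − 385) / 3 = 122.667 ms/bit.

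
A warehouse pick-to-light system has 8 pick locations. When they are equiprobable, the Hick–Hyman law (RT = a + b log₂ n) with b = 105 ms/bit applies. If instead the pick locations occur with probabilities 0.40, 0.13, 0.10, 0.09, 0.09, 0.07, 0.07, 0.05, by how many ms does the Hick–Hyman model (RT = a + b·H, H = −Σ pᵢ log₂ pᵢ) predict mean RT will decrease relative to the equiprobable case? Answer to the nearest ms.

40 ms

Equiprobable entropy H₀ = log₂ 8 = 3.0000 bits.
Skewed entropy H = −Σ pᵢ log₂ pᵢ = 2.6221 bits.
ΔRT = b·(H₀ − H) = 105 × 0.3779 = 39.68 ms.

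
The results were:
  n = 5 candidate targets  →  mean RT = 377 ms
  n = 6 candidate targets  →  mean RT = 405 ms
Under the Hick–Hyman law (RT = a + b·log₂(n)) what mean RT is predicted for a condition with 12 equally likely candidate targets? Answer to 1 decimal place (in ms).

RT is linear in log₂ n, so two points fix the line:
  b = (405 − 377) / (log₂ 6 − log₂ 5) = 28 / (2.5850 − 2.3219) = 106.450 ms/bit
  a = 377 − 106.450 × 2.3219 = 129.831 ms
Then RT(12) = 129.831 + 106.450 × log₂ 12 = 129.831 + 106.450 × 3.5850 ≈ 511.450 ms.

511.4 ms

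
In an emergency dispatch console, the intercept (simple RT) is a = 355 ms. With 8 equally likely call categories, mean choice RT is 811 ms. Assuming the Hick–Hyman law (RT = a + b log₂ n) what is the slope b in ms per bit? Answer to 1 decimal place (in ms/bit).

b = (811 − 355) / log₂(8) = 456 / 3 = 152.000 ms/bit.

152.0 ms/bit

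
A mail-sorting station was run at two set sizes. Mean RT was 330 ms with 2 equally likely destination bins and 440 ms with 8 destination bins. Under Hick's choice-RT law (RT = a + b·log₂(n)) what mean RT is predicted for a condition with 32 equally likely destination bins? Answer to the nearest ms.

550 ms

RT is linear in log₂ n, so two points fix the line:
  b = (440 − 330) / (log₂ 8 − log₂ 2) = 110 / (3 − 1) = 55 ms/bit
  a = 330 − 55 × 1 = 275 ms
Then RT(32) = 275 + 55 × log₂ 32 = 275 + 55 × 5 ≈ 550.000 ms.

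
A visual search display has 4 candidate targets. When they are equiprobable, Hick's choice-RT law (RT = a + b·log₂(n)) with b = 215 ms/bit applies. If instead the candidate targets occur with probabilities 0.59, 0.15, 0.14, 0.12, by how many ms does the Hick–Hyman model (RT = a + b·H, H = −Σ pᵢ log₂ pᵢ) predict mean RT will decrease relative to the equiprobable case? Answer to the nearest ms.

81 ms

Equiprobable entropy H₀ = log₂ 4 = 2.0000 bits.
Skewed entropy H = −Σ pᵢ log₂ pᵢ = 1.6238 bits.
ΔRT = b·(H₀ − H) = 215 × 0.3762 = 80.87 ms.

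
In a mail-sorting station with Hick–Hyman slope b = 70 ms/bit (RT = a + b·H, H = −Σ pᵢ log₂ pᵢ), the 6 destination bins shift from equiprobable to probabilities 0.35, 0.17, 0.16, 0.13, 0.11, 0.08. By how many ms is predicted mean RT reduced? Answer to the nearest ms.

12 ms

Equiprobable entropy H₀ = log₂ 6 = 2.5850 bits.
Skewed entropy H = −Σ pᵢ log₂ pᵢ = 2.4121 bits.
ΔRT = b·(H₀ − H) = 70 × 0.1728 = 12.10 ms.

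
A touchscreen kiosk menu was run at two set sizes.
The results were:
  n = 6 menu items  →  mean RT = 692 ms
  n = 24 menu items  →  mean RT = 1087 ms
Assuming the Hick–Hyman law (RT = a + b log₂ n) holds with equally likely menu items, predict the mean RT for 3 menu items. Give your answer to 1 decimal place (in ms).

494.5 ms

Fit slope and intercept:
  b = (1087 − 692) / (log₂ 24 − log₂ 6) = 395 / (4.5850 − 2.5850) = 197.500 ms/bit
  a = 692 − 197.500 × 2.5850 = 181.470 ms
Then RT(3) = 181.470 + 197.500 × log₂ 3 = 181.470 + 197.500 × 1.5850 ≈ 494.500 ms.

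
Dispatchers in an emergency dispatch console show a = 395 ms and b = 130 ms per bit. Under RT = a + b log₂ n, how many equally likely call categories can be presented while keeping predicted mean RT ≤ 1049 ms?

32

Information budget: (1049 − 395)/130 = 5.0308 bits, so n ≤ 2^5.0308 = 32.690 → at most 32.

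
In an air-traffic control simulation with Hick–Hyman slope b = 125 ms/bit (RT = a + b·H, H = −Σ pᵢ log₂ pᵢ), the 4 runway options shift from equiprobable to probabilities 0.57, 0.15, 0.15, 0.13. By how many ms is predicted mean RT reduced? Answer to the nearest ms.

Equiprobable entropy H₀ = log₂ 4 = 2.0000 bits.
Skewed entropy H = −Σ pᵢ log₂ pᵢ = 1.6660 bits.
ΔRT = b·(H₀ − H) = 125 × 0.3340 = 41.75 ms.

42 ms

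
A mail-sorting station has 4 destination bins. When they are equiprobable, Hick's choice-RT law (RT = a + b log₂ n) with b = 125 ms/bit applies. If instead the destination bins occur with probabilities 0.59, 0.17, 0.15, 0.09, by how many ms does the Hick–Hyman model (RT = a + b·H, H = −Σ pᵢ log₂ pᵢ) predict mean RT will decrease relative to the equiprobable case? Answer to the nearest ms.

49 ms

The RT saving is b·ΔH. Equiprobable H₀ = log₂(4) = 2.0000 bits; with the given probabilities H = 1.6069 bits.
b·(H₀ − H) = 125 × (2.0000 − 1.6069) = 49.14 ms.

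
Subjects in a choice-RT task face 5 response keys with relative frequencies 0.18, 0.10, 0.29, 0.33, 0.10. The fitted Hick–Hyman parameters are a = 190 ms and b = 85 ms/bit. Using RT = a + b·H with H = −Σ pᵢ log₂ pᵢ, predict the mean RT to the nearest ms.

373 ms

Entropy contributions −pᵢ log₂ pᵢ: 0.4453, 0.3322, 0.5179, 0.5278, 0.3322; sum H = 2.1554 bits.
RT = a + bH = 190 + 85·2.1554 = 373.21 ms.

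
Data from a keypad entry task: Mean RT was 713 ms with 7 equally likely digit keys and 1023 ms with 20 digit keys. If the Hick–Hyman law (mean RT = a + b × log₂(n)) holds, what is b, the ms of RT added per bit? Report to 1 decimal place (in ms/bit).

b = (RT₂ − RT₁)/(log₂ n₂ − log₂ n₁) = (1023 − 713)/(4.3219 − 2.8074) = 204.678 ms/bit.

204.7 ms/bit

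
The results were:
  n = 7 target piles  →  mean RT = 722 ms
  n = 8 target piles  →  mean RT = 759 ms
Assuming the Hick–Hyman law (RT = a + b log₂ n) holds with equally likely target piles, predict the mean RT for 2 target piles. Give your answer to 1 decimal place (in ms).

374.9 ms

With log₂ n on the abscissa the relation is linear; from the two conditions:
  b = (759 − 722) / (log₂ 8 − log₂ 7) = 37 / (3 − 2.8074) = 192.063 ms/bit
  a = 722 − 192.063 × 2.8074 = 182.811 ms
Then RT(2) = 182.811 + 192.063 × log₂ 2 = 182.811 + 192.063 × 1 ≈ 374.874 ms.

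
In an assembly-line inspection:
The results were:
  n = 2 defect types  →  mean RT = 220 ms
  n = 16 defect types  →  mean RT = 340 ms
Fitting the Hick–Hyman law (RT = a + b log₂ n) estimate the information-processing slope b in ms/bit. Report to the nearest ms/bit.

b = (RT₂ − RT₁)/(log₂ n₂ − log₂ n₁) = (340 − 220)/(4 − 1) = 40 ms/bit.

40 ms/bit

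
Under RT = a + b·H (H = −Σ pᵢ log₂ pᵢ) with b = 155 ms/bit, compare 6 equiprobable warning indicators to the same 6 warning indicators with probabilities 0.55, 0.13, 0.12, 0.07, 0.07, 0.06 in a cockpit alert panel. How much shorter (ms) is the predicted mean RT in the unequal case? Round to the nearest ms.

90 ms

The RT saving is b·ΔH. Equiprobable H₀ = log₂(6) = 2.5850 bits; with the given probabilities H = 2.0047 bits.
b·(H₀ − H) = 155 × (2.5850 − 2.0047) = 89.94 ms.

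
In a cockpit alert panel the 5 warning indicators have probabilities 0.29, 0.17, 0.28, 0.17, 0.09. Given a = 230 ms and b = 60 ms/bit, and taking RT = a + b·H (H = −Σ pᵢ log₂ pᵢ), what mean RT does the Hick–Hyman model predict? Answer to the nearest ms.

H = 0.29·log₂(1/0.29) + 0.17·log₂(1/0.17) + 0.28·log₂(1/0.28) + 0.17·log₂(1/0.17) + 0.09·log₂(1/0.09) = 2.2140 bits.
RT = 230 + 60 × 2.2140 = 362.84 ms.

363 ms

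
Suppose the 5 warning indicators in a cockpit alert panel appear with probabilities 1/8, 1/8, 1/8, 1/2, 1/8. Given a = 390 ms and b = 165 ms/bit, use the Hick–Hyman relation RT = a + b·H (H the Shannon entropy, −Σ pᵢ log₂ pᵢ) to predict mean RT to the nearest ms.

H = −Σ pᵢ log₂ pᵢ = 0.125·3 + 0.125·3 + 0.125·3 + 0.5·1 + 0.125·3 = 2.000 bits.
RT = 390 + 165 × 2.000 = 720.00 ms.

720 ms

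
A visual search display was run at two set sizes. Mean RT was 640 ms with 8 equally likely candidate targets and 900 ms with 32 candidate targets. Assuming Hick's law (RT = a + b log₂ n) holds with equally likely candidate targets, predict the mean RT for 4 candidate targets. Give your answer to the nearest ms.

510 ms

RT is linear in log₂ n, so two points fix the line:
  b = (900 − 640) / (log₂ 32 − log₂ 8) = 260 / (5 − 3) = 130 ms/bit
  a = 640 − 130 × 3 = 250 ms
Then RT(4) = 250 + 130 × log₂ 4 = 250 + 130 × 2 ≈ 510.000 ms.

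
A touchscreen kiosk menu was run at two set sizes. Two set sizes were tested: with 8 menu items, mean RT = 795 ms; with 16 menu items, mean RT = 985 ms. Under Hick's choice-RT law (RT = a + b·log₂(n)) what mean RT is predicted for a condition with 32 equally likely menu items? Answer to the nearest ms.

RT is linear in log₂ n, so two points fix the line:
  b = (985 − 795) / (log₂ 16 − log₂ 8) = 190 / (4 − 3) = 190 ms/bit
  a = 795 − 190 × 3 = 225 ms
Then RT(32) = 225 + 190 × log₂ 32 = 225 + 190 × 5 ≈ 1175.000 ms.

1175 ms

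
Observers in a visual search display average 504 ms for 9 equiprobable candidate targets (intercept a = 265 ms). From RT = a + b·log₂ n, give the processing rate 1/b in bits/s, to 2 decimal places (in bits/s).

b = (504 − 265)/log₂ 9 = 239/3.1699 = 75.396 ms per bit = 0.07540 s/bit; the reciprocal is 13.263 bits/s.

13.26 bits/s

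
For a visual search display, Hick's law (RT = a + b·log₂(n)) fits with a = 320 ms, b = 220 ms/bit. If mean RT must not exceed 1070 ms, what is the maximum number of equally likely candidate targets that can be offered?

Set 320 + 220·log₂ n ≤ 1070 → log₂ n ≤ (1070 − 320)/220 = 3.4091.
So n ≤ 2^3.4091 = 10.623; the largest integer n is 10.

10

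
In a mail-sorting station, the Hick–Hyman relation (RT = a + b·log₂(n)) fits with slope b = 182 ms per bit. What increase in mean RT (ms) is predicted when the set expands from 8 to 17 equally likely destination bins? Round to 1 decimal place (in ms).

197.9 ms

Only the slope matters, since a is common to both: ΔRT = b·log₂(n₂/n₁).
log₂(17) − log₂(8) = 4.0875 − 3 = 1.0875.
ΔRT = 182 × 1.0875 = 197.918 ms.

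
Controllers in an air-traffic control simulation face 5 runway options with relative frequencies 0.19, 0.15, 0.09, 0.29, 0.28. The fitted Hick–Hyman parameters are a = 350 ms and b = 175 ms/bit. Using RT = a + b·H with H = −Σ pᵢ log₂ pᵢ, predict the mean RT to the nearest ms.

737 ms

H = 0.19·log₂(1/0.19) + 0.15·log₂(1/0.15) + 0.09·log₂(1/0.09) + 0.29·log₂(1/0.29) + 0.28·log₂(1/0.28) = 2.2105 bits.
RT = 350 + 175 × 2.2105 = 736.85 ms.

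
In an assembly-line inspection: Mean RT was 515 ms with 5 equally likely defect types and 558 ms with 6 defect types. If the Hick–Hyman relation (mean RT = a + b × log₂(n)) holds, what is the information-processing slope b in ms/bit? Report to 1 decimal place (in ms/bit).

Slope: b = (558 − 515) / (log₂ 6 − log₂ 5) = 43/0.2630 = 163.477 ms/bit.

163.5 ms/bit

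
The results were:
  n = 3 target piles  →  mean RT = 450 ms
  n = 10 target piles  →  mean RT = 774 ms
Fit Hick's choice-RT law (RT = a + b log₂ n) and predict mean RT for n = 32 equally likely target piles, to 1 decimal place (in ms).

Fit slope and intercept:
  b = (774 − 450) / (log₂ 10 − log₂ 3) = 324 / (3.3219 − 1.5850) = 186.532 ms/bit
  a = 450 − 186.532 × 1.5850 = 154.353 ms
Then RT(32) = 154.353 + 186.532 × log₂ 32 = 154.353 + 186.532 × 5 ≈ 1087.014 ms.

1087.0 ms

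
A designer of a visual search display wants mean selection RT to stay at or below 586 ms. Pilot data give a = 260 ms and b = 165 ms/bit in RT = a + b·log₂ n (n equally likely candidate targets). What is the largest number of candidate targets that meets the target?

165·log₂ n ≤ 586 − 260 = 326, giving log₂ n ≤ 1.9758 and n ≤ 3.933. The largest whole number is 3.

3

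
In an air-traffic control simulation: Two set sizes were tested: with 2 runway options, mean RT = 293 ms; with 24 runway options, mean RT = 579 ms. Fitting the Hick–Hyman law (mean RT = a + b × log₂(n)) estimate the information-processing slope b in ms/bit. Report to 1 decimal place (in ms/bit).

79.8 ms/bit

The slope on a log₂ axis is (579 − 293) / (4.5850 − 1) = 79.778 ms/bit.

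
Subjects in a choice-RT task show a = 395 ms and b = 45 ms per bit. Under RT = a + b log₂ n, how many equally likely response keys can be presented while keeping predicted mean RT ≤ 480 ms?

Set 395 + 45·log₂ n ≤ 480 → log₂ n ≤ (480 − 395)/45 = 1.8889.
So n ≤ 2^1.8889 = 3.703; the largest integer n is 3.

3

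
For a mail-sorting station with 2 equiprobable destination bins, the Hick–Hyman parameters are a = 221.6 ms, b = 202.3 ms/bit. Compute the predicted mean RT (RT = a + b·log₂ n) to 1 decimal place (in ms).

423.9 ms

log₂(2) = 1 bits, so RT = 221.6 + 202.3 × 1 ≈ 423.900 ms.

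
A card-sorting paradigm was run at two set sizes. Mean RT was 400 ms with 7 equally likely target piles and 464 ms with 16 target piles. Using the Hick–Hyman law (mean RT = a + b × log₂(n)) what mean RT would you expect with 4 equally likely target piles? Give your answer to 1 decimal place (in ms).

356.7 ms

Solve the two-equation system in a and b:
  b = (464 − 400) / (log₂ 16 − log₂ 7) = 64 / (4 − 2.8074) = 53.662 ms/bit
  a = 400 − 53.662 × 2.8074 = 249.351 ms
Then RT(4) = 249.351 + 53.662 × log₂ 4 = 249.351 + 53.662 × 2 ≈ 356.676 ms.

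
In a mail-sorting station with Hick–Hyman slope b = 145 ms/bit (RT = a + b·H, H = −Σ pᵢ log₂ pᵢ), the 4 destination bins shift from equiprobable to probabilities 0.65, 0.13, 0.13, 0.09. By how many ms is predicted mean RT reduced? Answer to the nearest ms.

75 ms

Equiprobable entropy H₀ = log₂ 4 = 2.0000 bits.
Skewed entropy H = −Σ pᵢ log₂ pᵢ = 1.4819 bits.
ΔRT = b·(H₀ − H) = 145 × 0.5181 = 75.12 ms.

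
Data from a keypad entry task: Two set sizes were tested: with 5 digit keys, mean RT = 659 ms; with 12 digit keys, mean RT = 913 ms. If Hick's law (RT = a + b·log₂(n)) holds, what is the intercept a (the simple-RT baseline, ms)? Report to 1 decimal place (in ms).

b = (RT₂ − RT₁)/(log₂ n₂ − log₂ n₁) = (913 − 659)/(3.5850 − 2.3219) = 201.103 ms/bit.
a = RT₁ − b·log₂ n₁ = 659 − 201.103 × 2.3219 = 192.053 ms.

192.1 ms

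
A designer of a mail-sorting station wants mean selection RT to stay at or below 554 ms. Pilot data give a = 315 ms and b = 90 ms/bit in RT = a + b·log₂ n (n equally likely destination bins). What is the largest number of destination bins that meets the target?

Information budget: (554 − 315)/90 = 2.6556 bits, so n ≤ 2^2.6556 = 6.301 → at most 6.

6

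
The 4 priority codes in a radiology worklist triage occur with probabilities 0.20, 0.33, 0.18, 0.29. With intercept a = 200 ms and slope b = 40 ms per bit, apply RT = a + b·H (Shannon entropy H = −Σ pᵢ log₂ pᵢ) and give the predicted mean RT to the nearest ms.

H = 0.20·log₂(1/0.20) + 0.33·log₂(1/0.33) + 0.18·log₂(1/0.18) + 0.29·log₂(1/0.29) = 1.9554 bits.
RT = 200 + 40 × 1.9554 = 278.22 ms.

278 ms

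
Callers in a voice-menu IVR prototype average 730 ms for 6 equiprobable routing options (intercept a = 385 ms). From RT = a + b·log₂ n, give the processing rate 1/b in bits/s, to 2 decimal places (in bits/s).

7.49 bits/s

Choice component = 730 − 385 = 345 ms over log₂(6) = 2.5850 bits.
b = 345 / 2.5850 = 133.464 ms/bit, so 1/b = 7.493 bits/s.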